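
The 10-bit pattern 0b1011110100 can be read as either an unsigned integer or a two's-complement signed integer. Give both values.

unsigned = 756, signed = -268

Unsigned: 1011110100 = 756.
Signed: MSB=1 → 756 − 1024 = -268.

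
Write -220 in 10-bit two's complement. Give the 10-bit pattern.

1100100100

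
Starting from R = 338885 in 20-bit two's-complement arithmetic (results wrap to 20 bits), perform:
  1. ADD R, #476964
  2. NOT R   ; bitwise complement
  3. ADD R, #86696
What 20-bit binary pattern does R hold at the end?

01001101111110111110

Start: R = 338885 = 01010010101111000101.
R = 338885 + 476964 = 815849; wraps to -232727 = 11000111001011101001
R = NOT 11000111001011101001 = 00111000110100010110 = 232726
R = 232726 + 86696 = 319422 = 01001101111110111110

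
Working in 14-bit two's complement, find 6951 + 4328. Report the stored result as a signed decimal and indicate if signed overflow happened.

-5105; overflow

6951 → 01101100100111
4328 → 01000011101000
  01101100100111
+ 01000011101000
= 10110000001111
Result 10110000001111: MSB = 1 → 11279 − 16384 = -5105.
Both addends are non-negative but the stored result is negative: signed overflow. The true value 6951 + 4328 = 11279 lies outside [-8192, 8191].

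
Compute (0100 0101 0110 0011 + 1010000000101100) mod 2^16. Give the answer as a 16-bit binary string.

  0100010101100011
+ 1010000000101100
= 1110010110001111

1110010110001111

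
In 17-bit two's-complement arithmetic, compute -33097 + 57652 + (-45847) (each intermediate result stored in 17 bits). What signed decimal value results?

-21292

-33097 + 57652 = 24555 (00101111111101011)
24555 + (-45847) = -21292 (11010110011010100)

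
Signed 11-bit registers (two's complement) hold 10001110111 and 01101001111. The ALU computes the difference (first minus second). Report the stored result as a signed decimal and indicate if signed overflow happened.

10001110111 = -905 (signed)
01101001111 = 847 (signed)
Subtract via negate-and-add: invert 01101001111 + 1 = 10010110001 (i.e. -847).
  10001110111
+ 10010110001
= 00100101000  (discard carry-out 1)
Result 00100101000: MSB = 0 → value 296.
Both addends (after negating the subtrahend) are negative but the stored result is non-negative: signed overflow. The true value -905 − 847 = -1752 lies outside [-1024, 1023].

296; overflow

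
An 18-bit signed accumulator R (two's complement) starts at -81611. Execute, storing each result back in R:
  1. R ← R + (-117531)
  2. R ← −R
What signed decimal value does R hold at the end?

-63002

Start: R = -81611 = 101100000100110101.
R = -81611 + (-117531) = -199142; wraps to 63002 = 001111011000011010
R = −(63002) = -63002 = 110000100111100110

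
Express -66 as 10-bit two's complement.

|-66| = 66 = 0001000010 in 10 bits.
Invert the bits: 1110111101. Add 1: 1110111110.
Check: 1110111110 reads as 958 − 1024 = -66.

1110111110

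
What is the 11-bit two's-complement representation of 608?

01001100000

608 is non-negative, so write it directly in 11 bits: 01001100000.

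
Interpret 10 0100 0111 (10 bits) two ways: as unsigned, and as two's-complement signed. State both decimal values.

unsigned = 583, signed = -441

Unsigned: 1001000111 = 583.
Signed: MSB=1 → 583 − 1024 = -441.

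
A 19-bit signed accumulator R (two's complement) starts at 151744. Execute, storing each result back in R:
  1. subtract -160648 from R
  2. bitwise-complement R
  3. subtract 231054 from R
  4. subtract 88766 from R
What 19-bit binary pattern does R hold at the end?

Start: R = 151744 = 0100101000011000000.
R = 151744 − (-160648) = 312392; wraps to -211896 = 1001100010001001000
R = NOT 1001100010001001000 = 0110011101110110111 = 211895
R = 211895 − 231054 = -19159 = 1111011010100101001
R = -19159 − 88766 = -107925 = 1100101101001101011

1100101101001101011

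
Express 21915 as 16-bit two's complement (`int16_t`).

0101010110011011

21915 is non-negative, so write it directly in 16 bits: 0101010110011011.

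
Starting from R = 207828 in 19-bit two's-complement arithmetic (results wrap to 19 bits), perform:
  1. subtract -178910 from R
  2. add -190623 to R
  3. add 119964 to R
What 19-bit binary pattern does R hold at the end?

1001101001010101111

Start: R = 207828 = 0110010101111010100.
R = 207828 − (-178910) = 386738; wraps to -137550 = 1011110011010110010
R = -137550 + (-190623) = -328173; wraps to 196115 = 0101111111000010011
R = 196115 + 119964 = 316079; wraps to -208209 = 1001101001010101111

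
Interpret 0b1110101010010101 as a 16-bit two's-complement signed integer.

-5483

MSB is 1, so the value is negative.
Unsigned reading: 60053. Subtract 2^16 = 65536: 60053 − 65536 = -5483.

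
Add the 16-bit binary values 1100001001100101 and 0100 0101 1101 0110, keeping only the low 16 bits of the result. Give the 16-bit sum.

0000100000111011

  1100001001100101
+ 0100010111010110
= 0000100000111011  (discard carry-out 1)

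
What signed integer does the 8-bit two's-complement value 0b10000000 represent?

-128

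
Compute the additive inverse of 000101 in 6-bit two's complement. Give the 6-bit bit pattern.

Invert: 111010. Add 1: 111011.
Check: 000101 = 5, 111011 = -5.

111011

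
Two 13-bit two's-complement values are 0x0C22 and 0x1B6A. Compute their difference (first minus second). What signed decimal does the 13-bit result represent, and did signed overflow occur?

-3912; overflow

0x0C22 = 0110000100010 = 3106 (signed)
0x1B6A = 1101101101010 = -1174 (signed)
Subtract via negate-and-add: invert 1101101101010 + 1 = 0010010010110 (i.e. 1174).
  0110000100010
+ 0010010010110
= 1000010111000
Result 1000010111000: MSB = 1 → 4280 − 8192 = -3912.
Both addends (after negating the subtrahend) are non-negative but the stored result is negative: signed overflow. The true value 3106 − (-1174) = 4280 lies outside [-4096, 4095].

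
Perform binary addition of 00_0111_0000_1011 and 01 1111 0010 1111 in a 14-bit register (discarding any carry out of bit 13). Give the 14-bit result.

  00011100001011
+ 01111100101111
= 10011000111010

10011000111010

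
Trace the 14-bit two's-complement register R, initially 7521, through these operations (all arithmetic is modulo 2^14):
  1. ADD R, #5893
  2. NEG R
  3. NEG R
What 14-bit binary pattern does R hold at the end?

Start: R = 7521 = 01110101100001.
R = 7521 + 5893 = 13414; wraps to -2970 = 11010001100110
R = −(-2970) = 2970 = 00101110011010
R = −(2970) = -2970 = 11010001100110

11010001100110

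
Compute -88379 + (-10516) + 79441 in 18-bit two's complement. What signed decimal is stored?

-88379 + (-10516) = -98895 (100111110110110001)
-98895 + 79441 = -19454 (111011010000000010)

-19454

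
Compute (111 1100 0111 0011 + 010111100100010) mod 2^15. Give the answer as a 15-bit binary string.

010101110010101

  111110001110011
+ 010111100100010
= 010101110010101  (discard carry-out 1)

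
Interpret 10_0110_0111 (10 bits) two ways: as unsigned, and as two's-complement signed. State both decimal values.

unsigned = 615, signed = -409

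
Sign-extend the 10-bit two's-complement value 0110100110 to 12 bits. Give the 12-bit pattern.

MSB of 0110100110 is 0; replicate it into the new high bits.
00|0110100110 → 000110100110 (still 422).

000110100110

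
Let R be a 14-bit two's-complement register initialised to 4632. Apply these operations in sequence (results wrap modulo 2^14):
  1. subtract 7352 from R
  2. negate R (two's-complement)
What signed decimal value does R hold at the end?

2720

Start: R = 4632 = 01001000011000.
R = 4632 − 7352 = -2720 = 11010101100000
R = −(-2720) = 2720 = 00101010100000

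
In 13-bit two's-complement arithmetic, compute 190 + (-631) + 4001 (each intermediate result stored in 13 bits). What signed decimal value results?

3560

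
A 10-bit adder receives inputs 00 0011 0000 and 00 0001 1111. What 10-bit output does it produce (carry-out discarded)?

0001001111

  0000110000
+ 0000011111
= 0001001111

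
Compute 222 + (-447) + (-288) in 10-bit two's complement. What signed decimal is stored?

511

222 + (-447) = -225 (1100011111)
-225 + (-288) = -513 → wraps to 511 (0111111111)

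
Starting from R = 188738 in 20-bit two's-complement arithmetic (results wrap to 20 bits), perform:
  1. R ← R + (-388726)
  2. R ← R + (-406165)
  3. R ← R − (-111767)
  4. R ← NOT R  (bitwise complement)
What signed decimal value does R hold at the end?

Start: R = 188738 = 00101110000101000010.
R = 188738 + (-388726) = -199988 = 11001111001011001100
R = -199988 + (-406165) = -606153; wraps to 442423 = 01101100000000110111
R = 442423 − (-111767) = 554190; wraps to -494386 = 10000111010011001110
R = NOT 10000111010011001110 = 01111000101100110001 = 494385

494385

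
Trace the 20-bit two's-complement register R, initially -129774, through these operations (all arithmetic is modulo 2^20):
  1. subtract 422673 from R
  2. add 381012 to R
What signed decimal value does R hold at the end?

-171435

Start: R = -129774 = 11100000010100010010.
R = -129774 − 422673 = -552447; wraps to 496129 = 01111001001000000001
R = 496129 + 381012 = 877141; wraps to -171435 = 11010110001001010101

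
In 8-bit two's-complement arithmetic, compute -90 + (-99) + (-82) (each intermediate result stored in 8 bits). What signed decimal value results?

-15

-90 + (-99) = -189 → wraps to 67 (01000011)
67 + (-82) = -15 (11110001)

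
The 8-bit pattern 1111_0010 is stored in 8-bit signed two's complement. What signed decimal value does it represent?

MSB is 1, so the value is negative.
Unsigned reading: 242. Subtract 2^8 = 256: 242 − 256 = -14.

-14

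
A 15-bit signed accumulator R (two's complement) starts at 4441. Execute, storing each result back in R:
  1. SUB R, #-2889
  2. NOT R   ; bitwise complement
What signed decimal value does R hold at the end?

Start: R = 4441 = 001000101011001.
R = 4441 − (-2889) = 7330 = 001110010100010
R = NOT 001110010100010 = 110001101011101 = -7331

-7331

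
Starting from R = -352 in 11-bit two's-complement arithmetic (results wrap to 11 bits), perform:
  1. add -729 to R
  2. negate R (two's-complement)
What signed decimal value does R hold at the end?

-967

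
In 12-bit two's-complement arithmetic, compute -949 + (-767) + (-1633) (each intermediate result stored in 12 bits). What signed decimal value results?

747

-949 + (-767) = -1716 (100101001100)
-1716 + (-1633) = -3349 → wraps to 747 (001011101011)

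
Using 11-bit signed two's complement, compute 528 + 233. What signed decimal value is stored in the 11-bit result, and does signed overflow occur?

528 → 01000010000
233 → 00011101001
  01000010000
+ 00011101001
= 01011111001
Result 01011111001: MSB = 0 → value 761.
Both addends are non-negative and so is the stored result: no signed overflow.

761; no overflow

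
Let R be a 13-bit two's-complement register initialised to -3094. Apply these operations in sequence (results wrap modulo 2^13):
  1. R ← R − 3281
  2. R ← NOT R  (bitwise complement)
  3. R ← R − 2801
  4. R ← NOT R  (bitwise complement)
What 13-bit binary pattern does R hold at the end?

Start: R = -3094 = 1001111101010.
R = -3094 − 3281 = -6375; wraps to 1817 = 0011100011001
R = NOT 0011100011001 = 1100011100110 = -1818
R = -1818 − 2801 = -4619; wraps to 3573 = 0110111110101
R = NOT 0110111110101 = 1001000001010 = -3574

1001000001010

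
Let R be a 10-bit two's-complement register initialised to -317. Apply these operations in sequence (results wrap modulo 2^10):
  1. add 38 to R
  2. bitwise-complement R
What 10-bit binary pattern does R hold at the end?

Start: R = -317 = 1011000011.
R = -317 + 38 = -279 = 1011101001
R = NOT 1011101001 = 0100010110 = 278

0100010110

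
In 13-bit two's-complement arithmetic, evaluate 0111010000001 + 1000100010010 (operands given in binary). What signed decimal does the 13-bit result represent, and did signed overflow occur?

-109; no overflow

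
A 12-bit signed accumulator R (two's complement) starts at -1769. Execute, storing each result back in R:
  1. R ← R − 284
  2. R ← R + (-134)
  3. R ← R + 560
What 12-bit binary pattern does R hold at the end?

Start: R = -1769 = 100100010111.
R = -1769 − 284 = -2053; wraps to 2043 = 011111111011
R = 2043 + (-134) = 1909 = 011101110101
R = 1909 + 560 = 2469; wraps to -1627 = 100110100101

100110100101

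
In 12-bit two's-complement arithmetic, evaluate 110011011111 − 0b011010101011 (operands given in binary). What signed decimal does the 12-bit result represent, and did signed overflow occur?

1588; overflow

110011011111 = -801 (signed)
0b011010101011 → 011010101011 = 1707 (signed)
Subtract via negate-and-add: invert 011010101011 + 1 = 100101010101 (i.e. -1707).
  110011011111
+ 100101010101
= 011000110100  (discard carry-out 1)
Result 011000110100: MSB = 0 → value 1588.
Both addends (after negating the subtrahend) are negative but the stored result is non-negative: signed overflow. The true value -801 − 1707 = -2508 lies outside [-2048, 2047].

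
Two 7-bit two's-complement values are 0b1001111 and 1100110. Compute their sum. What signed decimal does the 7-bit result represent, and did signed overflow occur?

0b1001111 → 1001111 = -49 (signed)
1100110 = -26 (signed)
  1001111
+ 1100110
= 0110101  (discard carry-out 1)
Result 0110101: MSB = 0 → value 53.
Both addends are negative but the stored result is non-negative: signed overflow. The true value -49 + (-26) = -75 lies outside [-64, 63].

53; overflow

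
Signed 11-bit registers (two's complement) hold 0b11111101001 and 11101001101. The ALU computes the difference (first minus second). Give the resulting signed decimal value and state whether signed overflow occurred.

0b11111101001 → 11111101001 = -23 (signed)
11101001101 = -179 (signed)
Subtract via negate-and-add: invert 11101001101 + 1 = 00010110011 (i.e. 179).
  11111101001
+ 00010110011
= 00010011100  (discard carry-out 1)
Result 00010011100: MSB = 0 → value 156.
Addends (after negating the subtrahend) have opposite signs, so signed overflow cannot occur.

156; no overflow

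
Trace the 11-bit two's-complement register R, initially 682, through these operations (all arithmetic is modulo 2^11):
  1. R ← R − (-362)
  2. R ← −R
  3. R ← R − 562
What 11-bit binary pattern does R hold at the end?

Start: R = 682 = 01010101010.
R = 682 − (-362) = 1044; wraps to -1004 = 10000010100
R = −(-1004) = 1004 = 01111101100
R = 1004 − 562 = 442 = 00110111010

00110111010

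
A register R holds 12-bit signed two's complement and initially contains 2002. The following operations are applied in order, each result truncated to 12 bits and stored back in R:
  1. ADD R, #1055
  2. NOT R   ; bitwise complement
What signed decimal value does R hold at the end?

Start: R = 2002 = 011111010010.
R = 2002 + 1055 = 3057; wraps to -1039 = 101111110001
R = NOT 101111110001 = 010000001110 = 1038

1038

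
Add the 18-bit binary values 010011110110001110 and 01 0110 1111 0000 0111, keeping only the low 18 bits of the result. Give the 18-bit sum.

101010110010010101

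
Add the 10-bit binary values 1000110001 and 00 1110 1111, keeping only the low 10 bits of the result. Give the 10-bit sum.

1100100000

  1000110001
+ 0011101111
= 1100100000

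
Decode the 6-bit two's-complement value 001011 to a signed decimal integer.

11

MSB is 0, so the value is non-negative: 001011 = 11.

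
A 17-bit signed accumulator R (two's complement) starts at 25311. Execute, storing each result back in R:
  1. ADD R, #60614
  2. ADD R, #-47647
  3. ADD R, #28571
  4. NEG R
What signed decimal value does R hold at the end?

64223

Start: R = 25311 = 00110001011011111.
R = 25311 + 60614 = 85925; wraps to -45147 = 10100111110100101
R = -45147 + (-47647) = -92794; wraps to 38278 = 01001010110000110
R = 38278 + 28571 = 66849; wraps to -64223 = 10000010100100001
R = −(-64223) = 64223 = 01111101011011111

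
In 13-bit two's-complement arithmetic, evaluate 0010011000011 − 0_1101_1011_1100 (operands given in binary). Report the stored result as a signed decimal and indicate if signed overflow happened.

0010011000011 = 1219 (signed)
0_1101_1011_1100 → 0110110111100 = 3516 (signed)
Subtract via negate-and-add: invert 0110110111100 + 1 = 1001001000100 (i.e. -3516).
  0010011000011
+ 1001001000100
= 1011100000111
Result 1011100000111: MSB = 1 → 5895 − 8192 = -2297.
Addends (after negating the subtrahend) have opposite signs, so signed overflow cannot occur.

-2297; no overflow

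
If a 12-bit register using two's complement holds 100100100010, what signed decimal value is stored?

MSB is 1, so the value is negative.
Invert: 011011011101. Add 1: 011011011110 = 1758. So the value is −1758.

-1758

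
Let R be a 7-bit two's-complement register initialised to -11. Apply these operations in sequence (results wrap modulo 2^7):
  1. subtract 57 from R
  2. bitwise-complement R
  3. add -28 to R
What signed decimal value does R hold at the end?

Start: R = -11 = 1110101.
R = -11 − 57 = -68; wraps to 60 = 0111100
R = NOT 0111100 = 1000011 = -61
R = -61 + (-28) = -89; wraps to 39 = 0100111

39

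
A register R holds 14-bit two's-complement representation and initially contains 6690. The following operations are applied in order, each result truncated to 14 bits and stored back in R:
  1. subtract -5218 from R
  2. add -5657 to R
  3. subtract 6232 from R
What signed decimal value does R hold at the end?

19

Start: R = 6690 = 01101000100010.
R = 6690 − (-5218) = 11908; wraps to -4476 = 10111010000100
R = -4476 + (-5657) = -10133; wraps to 6251 = 01100001101011
R = 6251 − 6232 = 19 = 00000000010011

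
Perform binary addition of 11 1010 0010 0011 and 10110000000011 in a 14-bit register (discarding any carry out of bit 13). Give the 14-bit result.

10011000100110

  11101000100011
+ 10110000000011
= 10011000100110  (discard carry-out 1)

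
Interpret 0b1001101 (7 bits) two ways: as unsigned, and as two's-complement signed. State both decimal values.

Unsigned: 1001101 = 77.
Signed: MSB=1 → 77 − 128 = -51.

unsigned = 77, signed = -51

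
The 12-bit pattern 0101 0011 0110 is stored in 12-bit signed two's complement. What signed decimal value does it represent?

MSB is 0, so the value is non-negative: 010100110110 = 1334.

1334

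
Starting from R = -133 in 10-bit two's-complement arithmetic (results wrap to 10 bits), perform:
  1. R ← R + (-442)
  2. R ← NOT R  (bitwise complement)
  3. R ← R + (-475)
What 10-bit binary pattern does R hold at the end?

0001100011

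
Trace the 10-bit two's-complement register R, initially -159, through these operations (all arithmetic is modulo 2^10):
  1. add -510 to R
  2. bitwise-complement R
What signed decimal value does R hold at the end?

Start: R = -159 = 1101100001.
R = -159 + (-510) = -669; wraps to 355 = 0101100011
R = NOT 0101100011 = 1010011100 = -356

-356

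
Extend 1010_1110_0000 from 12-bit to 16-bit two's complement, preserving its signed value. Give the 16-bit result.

MSB of 101011100000 is 1; replicate it into the new high bits.
1111|101011100000 → 1111101011100000 (still -1312).

1111101011100000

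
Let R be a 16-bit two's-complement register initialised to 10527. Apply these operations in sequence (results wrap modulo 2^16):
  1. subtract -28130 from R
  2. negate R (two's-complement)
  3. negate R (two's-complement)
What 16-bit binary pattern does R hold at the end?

1001011100000001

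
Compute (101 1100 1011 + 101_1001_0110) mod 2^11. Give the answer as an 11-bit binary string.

  10111001011
+ 10110010110
= 01101100001  (discard carry-out 1)

01101100001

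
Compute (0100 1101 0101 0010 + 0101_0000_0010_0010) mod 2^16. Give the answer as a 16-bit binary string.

1001110101110100

  0100110101010010
+ 0101000000100010
= 1001110101110100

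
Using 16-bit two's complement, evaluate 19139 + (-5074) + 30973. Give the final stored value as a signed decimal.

-20498

19139 + (-5074) = 14065 (0011011011110001)
14065 + 30973 = 45038 → wraps to -20498 (1010111111101110)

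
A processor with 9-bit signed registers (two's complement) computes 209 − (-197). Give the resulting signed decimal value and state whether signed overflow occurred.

-106; overflow

209 → 011010001
-197 → 100111011
Subtract via negate-and-add: invert 100111011 + 1 = 011000101 (i.e. 197).
  011010001
+ 011000101
= 110010110
Result 110010110: MSB = 1 → 406 − 512 = -106.
Both addends (after negating the subtrahend) are non-negative but the stored result is negative: signed overflow. The true value 209 − (-197) = 406 lies outside [-256, 255].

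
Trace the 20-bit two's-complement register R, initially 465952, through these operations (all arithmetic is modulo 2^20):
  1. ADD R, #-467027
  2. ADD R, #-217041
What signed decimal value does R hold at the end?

Start: R = 465952 = 01110001110000100000.
R = 465952 + (-467027) = -1075 = 11111111101111001101
R = -1075 + (-217041) = -218116 = 11001010101111111100

-218116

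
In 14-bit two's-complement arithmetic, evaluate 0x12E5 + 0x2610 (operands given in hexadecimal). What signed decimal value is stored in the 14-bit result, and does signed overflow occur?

0x12E5 = 01001011100101 = 4837 (signed)
0x2610 = 10011000010000 = -6640 (signed)
  01001011100101
+ 10011000010000
= 11100011110101
Result 11100011110101: MSB = 1 → 14581 − 16384 = -1803.
Addends have opposite signs, so signed overflow cannot occur.

-1803; no overflow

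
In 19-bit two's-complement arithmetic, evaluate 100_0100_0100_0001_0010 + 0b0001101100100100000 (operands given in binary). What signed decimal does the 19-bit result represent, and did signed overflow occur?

100_0100_0100_0001_0010 → 1000100010000010010 = -244718 (signed)
0b0001101100100100000 → 0001101100100100000 = 55584 (signed)
  1000100010000010010
+ 0001101100100100000
= 1010001110100110010
Result 1010001110100110010: MSB = 1 → 335154 − 524288 = -189134.
Addends have opposite signs, so signed overflow cannot occur.

-189134; no overflow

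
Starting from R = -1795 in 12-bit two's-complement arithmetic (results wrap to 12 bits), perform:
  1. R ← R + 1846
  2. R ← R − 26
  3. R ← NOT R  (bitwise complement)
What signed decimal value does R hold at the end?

-26

Start: R = -1795 = 100011111101.
R = -1795 + 1846 = 51 = 000000110011
R = 51 − 26 = 25 = 000000011001
R = NOT 000000011001 = 111111100110 = -26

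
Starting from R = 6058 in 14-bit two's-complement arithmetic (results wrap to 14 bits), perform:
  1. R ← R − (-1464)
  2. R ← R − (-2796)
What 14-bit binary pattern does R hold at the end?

10100001001110

Start: R = 6058 = 01011110101010.
R = 6058 − (-1464) = 7522 = 01110101100010
R = 7522 − (-2796) = 10318; wraps to -6066 = 10100001001110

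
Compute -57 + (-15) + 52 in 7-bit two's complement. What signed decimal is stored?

-57 + (-15) = -72 → wraps to 56 (0111000)
56 + 52 = 108 → wraps to -20 (1101100)

-20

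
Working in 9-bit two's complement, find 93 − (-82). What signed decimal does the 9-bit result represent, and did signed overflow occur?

93 → 001011101
-82 → 110101110
Subtract via negate-and-add: invert 110101110 + 1 = 001010010 (i.e. 82).
  001011101
+ 001010010
= 010101111
Result 010101111: MSB = 0 → value 175.
Both addends (after negating the subtrahend) are non-negative and so is the stored result: no signed overflow.

175; no overflow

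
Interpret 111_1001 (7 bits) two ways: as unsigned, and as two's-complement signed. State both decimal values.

Unsigned: 1111001 = 121.
Signed: MSB=1 → 121 − 128 = -7.

unsigned = 121, signed = -7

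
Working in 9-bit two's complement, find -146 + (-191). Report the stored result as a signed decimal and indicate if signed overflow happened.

175; overflow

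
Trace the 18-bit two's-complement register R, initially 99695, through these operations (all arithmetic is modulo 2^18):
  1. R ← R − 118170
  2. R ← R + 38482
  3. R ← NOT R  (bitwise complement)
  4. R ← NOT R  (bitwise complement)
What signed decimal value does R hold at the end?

Start: R = 99695 = 011000010101101111.
R = 99695 − 118170 = -18475 = 111011011111010101
R = -18475 + 38482 = 20007 = 000100111000100111
R = NOT 000100111000100111 = 111011000111011000 = -20008
R = NOT 111011000111011000 = 000100111000100111 = 20007

20007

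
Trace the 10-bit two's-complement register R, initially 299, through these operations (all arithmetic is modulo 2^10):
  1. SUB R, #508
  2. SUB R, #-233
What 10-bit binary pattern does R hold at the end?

0000011000

Start: R = 299 = 0100101011.
R = 299 − 508 = -209 = 1100101111
R = -209 − (-233) = 24 = 0000011000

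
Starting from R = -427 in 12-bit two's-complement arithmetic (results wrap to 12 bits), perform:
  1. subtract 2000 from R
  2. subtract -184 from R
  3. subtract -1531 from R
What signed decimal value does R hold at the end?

-712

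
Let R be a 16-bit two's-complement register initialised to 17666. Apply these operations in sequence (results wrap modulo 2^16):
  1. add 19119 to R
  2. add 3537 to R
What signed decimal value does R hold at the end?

Start: R = 17666 = 0100010100000010.
R = 17666 + 19119 = 36785; wraps to -28751 = 1000111110110001
R = -28751 + 3537 = -25214 = 1001110110000010

-25214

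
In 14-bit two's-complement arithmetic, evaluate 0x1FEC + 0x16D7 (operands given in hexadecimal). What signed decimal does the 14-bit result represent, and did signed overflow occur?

-2365; overflow

0x1FEC = 01111111101100 = 8172 (signed)
0x16D7 = 01011011010111 = 5847 (signed)
  01111111101100
+ 01011011010111
= 11011011000011
Result 11011011000011: MSB = 1 → 14019 − 16384 = -2365.
Both addends are non-negative but the stored result is negative: signed overflow. The true value 8172 + 5847 = 14019 lies outside [-8192, 8191].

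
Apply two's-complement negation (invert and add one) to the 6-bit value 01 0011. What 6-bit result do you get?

101101

Invert: 101100. Add 1: 101101.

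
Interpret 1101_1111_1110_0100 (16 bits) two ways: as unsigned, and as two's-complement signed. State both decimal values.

Unsigned: 1101111111100100 = 57316.
Signed: MSB=1 → 57316 − 65536 = -8220.

unsigned = 57316, signed = -8220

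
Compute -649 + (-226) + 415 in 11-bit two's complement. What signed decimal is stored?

-460

-649 + (-226) = -875 (10010010101)
-875 + 415 = -460 (11000110100)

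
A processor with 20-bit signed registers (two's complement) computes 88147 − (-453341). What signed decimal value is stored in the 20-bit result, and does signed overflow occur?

-507088; overflow

88147 → 00010101100001010011
-453341 → 10010001010100100011
Subtract via negate-and-add: invert 10010001010100100011 + 1 = 01101110101011011101 (i.e. 453341).
  00010101100001010011
+ 01101110101011011101
= 10000100001100110000
Result 10000100001100110000: MSB = 1 → 541488 − 1048576 = -507088.
Both addends (after negating the subtrahend) are non-negative but the stored result is negative: signed overflow. The true value 88147 − (-453341) = 541488 lies outside [-524288, 524287].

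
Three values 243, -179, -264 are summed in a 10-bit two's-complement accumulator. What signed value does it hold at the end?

-200

243 + (-179) = 64 (0001000000)
64 + (-264) = -200 (1100111000)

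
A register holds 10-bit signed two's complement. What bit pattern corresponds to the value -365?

|-365| = 365 = 0101101101 in 10 bits.
Invert the bits: 1010010010. Add 1: 1010010011.
Check: 1010010011 reads as 659 − 1024 = -365.

1010010011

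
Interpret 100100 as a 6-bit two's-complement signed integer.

-28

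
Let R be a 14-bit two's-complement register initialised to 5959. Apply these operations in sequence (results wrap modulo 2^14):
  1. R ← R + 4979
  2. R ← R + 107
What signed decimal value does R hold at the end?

-5339

Start: R = 5959 = 01011101000111.
R = 5959 + 4979 = 10938; wraps to -5446 = 10101010111010
R = -5446 + 107 = -5339 = 10101100100101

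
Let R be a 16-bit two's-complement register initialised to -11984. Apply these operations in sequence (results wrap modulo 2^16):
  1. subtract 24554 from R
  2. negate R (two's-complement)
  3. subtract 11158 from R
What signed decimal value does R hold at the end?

25380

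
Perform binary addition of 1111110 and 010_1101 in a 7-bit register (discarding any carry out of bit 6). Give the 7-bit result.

0101011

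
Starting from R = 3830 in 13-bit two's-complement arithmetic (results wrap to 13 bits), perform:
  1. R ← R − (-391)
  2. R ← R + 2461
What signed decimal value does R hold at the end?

Start: R = 3830 = 0111011110110.
R = 3830 − (-391) = 4221; wraps to -3971 = 1000001111101
R = -3971 + 2461 = -1510 = 1101000011010

-1510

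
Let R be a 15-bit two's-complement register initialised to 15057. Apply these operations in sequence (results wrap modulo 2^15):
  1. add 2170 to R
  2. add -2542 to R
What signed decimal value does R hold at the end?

14685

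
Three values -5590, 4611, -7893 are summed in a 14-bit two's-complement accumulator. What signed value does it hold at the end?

7512

-5590 + 4611 = -979 (11110000101101)
-979 + (-7893) = -8872 → wraps to 7512 (01110101011000)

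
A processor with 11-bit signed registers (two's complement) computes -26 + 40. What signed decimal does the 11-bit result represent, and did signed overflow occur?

14; no overflow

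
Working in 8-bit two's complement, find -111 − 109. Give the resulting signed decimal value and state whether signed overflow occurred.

-111 → 10010001
109 → 01101101
Subtract via negate-and-add: invert 01101101 + 1 = 10010011 (i.e. -109).
  10010001
+ 10010011
= 00100100  (discard carry-out 1)
Result 00100100: MSB = 0 → value 36.
Both addends (after negating the subtrahend) are negative but the stored result is non-negative: signed overflow. The true value -111 − 109 = -220 lies outside [-128, 127].

36; overflow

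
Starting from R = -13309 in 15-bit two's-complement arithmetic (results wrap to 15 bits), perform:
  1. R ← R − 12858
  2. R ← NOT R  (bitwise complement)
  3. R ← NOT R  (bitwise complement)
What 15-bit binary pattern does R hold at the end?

001100111001001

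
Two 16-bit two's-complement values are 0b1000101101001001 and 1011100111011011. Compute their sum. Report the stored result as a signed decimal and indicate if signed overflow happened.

17700; overflow

0b1000101101001001 → 1000101101001001 = -29879 (signed)
1011100111011011 = -17957 (signed)
  1000101101001001
+ 1011100111011011
= 0100010100100100  (discard carry-out 1)
Result 0100010100100100: MSB = 0 → value 17700.
Both addends are negative but the stored result is non-negative: signed overflow. The true value -29879 + (-17957) = -47836 lies outside [-32768, 32767].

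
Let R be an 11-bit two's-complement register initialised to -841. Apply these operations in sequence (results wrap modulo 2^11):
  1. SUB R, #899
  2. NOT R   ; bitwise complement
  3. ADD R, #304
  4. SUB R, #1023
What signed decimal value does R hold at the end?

1020

Start: R = -841 = 10010110111.
R = -841 − 899 = -1740; wraps to 308 = 00100110100
R = NOT 00100110100 = 11011001011 = -309
R = -309 + 304 = -5 = 11111111011
R = -5 − 1023 = -1028; wraps to 1020 = 01111111100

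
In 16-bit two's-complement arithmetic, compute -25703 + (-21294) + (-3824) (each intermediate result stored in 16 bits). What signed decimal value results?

14715

-25703 + (-21294) = -46997 → wraps to 18539 (0100100001101011)
18539 + (-3824) = 14715 (0011100101111011)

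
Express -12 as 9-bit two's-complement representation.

|-12| = 12 = 000001100 in 9 bits.
Invert the bits: 111110011. Add 1: 111110100.
Check: 111110100 reads as 500 − 512 = -12.

111110100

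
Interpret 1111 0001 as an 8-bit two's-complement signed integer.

MSB is 1, so the value is negative.
Unsigned reading: 241. Subtract 2^8 = 256: 241 − 256 = -15.

-15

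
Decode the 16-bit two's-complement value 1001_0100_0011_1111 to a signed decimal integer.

MSB is 1, so the value is negative.
Unsigned reading: 37951. Subtract 2^16 = 65536: 37951 − 65536 = -27585.

-27585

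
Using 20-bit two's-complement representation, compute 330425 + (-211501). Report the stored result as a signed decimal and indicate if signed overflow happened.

118924; no overflow

330425 → 01010000101010111001
-211501 → 11001100010111010011
  01010000101010111001
+ 11001100010111010011
= 00011101000010001100  (discard carry-out 1)
Result 00011101000010001100: MSB = 0 → value 118924.
Addends have opposite signs, so signed overflow cannot occur.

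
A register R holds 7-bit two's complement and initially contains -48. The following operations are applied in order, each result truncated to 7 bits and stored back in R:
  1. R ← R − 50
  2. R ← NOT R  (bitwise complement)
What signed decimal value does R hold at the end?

-31

Start: R = -48 = 1010000.
R = -48 − 50 = -98; wraps to 30 = 0011110
R = NOT 0011110 = 1100001 = -31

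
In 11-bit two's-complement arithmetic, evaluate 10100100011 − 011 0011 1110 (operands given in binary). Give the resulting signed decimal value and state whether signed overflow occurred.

485; overflow

10100100011 = -733 (signed)
011 0011 1110 → 01100111110 = 830 (signed)
Subtract via negate-and-add: invert 01100111110 + 1 = 10011000010 (i.e. -830).
  10100100011
+ 10011000010
= 00111100101  (discard carry-out 1)
Result 00111100101: MSB = 0 → value 485.
Both addends (after negating the subtrahend) are negative but the stored result is non-negative: signed overflow. The true value -733 − 830 = -1563 lies outside [-1024, 1023].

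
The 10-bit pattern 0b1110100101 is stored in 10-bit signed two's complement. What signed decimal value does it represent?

-91

MSB is 1, so the value is negative.
Invert: 0001011010. Add 1: 0001011011 = 91. So the value is −91.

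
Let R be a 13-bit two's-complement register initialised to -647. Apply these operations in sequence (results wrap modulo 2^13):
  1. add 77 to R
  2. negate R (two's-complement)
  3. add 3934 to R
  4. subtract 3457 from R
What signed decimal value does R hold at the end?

1047

Start: R = -647 = 1110101111001.
R = -647 + 77 = -570 = 1110111000110
R = −(-570) = 570 = 0001000111010
R = 570 + 3934 = 4504; wraps to -3688 = 1000110011000
R = -3688 − 3457 = -7145; wraps to 1047 = 0010000010111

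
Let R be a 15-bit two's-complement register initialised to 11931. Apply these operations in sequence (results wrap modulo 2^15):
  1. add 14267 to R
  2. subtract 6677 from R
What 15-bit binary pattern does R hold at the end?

Start: R = 11931 = 010111010011011.
R = 11931 + 14267 = 26198; wraps to -6570 = 110011001010110
R = -6570 − 6677 = -13247 = 100110001000001

100110001000001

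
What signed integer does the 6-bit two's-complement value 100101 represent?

MSB is 1, so the value is negative.
Unsigned reading: 37. Subtract 2^6 = 64: 37 − 64 = -27.

-27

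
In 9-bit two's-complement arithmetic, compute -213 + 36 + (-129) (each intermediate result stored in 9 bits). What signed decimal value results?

206

-213 + 36 = -177 (101001111)
-177 + (-129) = -306 → wraps to 206 (011001110)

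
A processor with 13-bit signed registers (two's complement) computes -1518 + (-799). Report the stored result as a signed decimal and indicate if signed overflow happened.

-2317; no overflow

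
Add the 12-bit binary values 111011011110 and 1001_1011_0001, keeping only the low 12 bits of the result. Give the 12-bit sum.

  111011011110
+ 100110110001
= 100010001111  (discard carry-out 1)

100010001111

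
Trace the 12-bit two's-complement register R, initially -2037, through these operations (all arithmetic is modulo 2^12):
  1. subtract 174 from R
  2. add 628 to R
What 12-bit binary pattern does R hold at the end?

100111010001

Start: R = -2037 = 100000001011.
R = -2037 − 174 = -2211; wraps to 1885 = 011101011101
R = 1885 + 628 = 2513; wraps to -1583 = 100111010001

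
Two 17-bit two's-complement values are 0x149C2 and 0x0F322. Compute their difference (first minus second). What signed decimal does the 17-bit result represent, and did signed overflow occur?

0x149C2 = 10100100111000010 = -46654 (signed)
0x0F322 = 01111001100100010 = 62242 (signed)
Subtract via negate-and-add: invert 01111001100100010 + 1 = 10000110011011110 (i.e. -62242).
  10100100111000010
+ 10000110011011110
= 00101011010100000  (discard carry-out 1)
Result 00101011010100000: MSB = 0 → value 22176.
Both addends (after negating the subtrahend) are negative but the stored result is non-negative: signed overflow. The true value -46654 − 62242 = -108896 lies outside [-65536, 65535].

22176; overflow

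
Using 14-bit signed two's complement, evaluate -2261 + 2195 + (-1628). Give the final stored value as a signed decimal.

-2261 + 2195 = -66 (11111110111110)
-66 + (-1628) = -1694 (11100101100010)

-1694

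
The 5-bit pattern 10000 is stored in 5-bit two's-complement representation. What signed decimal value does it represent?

-16

MSB is 1, so the value is negative.
Invert: 01111. Add 1: 10000 = 16. So the value is −16.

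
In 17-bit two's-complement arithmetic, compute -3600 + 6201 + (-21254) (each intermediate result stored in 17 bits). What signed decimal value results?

-18653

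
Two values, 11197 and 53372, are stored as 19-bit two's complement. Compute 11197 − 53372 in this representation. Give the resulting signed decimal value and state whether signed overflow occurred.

-42175; no overflow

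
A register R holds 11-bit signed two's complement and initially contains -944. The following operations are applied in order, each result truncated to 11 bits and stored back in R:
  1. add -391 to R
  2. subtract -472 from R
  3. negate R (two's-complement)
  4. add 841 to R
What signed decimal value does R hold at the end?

-344

Start: R = -944 = 10001010000.
R = -944 + (-391) = -1335; wraps to 713 = 01011001001
R = 713 − (-472) = 1185; wraps to -863 = 10010100001
R = −(-863) = 863 = 01101011111
R = 863 + 841 = 1704; wraps to -344 = 11010101000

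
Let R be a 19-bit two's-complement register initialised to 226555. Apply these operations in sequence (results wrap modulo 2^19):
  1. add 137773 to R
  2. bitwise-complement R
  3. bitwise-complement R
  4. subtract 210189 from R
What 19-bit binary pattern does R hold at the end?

0100101101000011011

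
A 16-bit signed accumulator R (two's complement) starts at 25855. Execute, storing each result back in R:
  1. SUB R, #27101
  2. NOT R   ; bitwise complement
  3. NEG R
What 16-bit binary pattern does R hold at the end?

1111101100100011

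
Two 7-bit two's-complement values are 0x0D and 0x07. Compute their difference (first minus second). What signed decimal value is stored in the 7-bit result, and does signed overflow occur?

6; no overflow

0x0D = 0001101 = 13 (signed)
0x07 = 0000111 = 7 (signed)
Subtract via negate-and-add: invert 0000111 + 1 = 1111001 (i.e. -7).
  0001101
+ 1111001
= 0000110  (discard carry-out 1)
Result 0000110: MSB = 0 → value 6.
Addends (after negating the subtrahend) have opposite signs, so signed overflow cannot occur.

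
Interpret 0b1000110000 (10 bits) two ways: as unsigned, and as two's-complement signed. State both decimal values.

unsigned = 560, signed = -464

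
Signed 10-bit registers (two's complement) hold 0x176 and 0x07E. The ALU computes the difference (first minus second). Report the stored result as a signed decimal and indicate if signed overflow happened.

0x176 = 0101110110 = 374 (signed)
0x07E = 0001111110 = 126 (signed)
Subtract via negate-and-add: invert 0001111110 + 1 = 1110000010 (i.e. -126).
  0101110110
+ 1110000010
= 0011111000  (discard carry-out 1)
Result 0011111000: MSB = 0 → value 248.
Addends (after negating the subtrahend) have opposite signs, so signed overflow cannot occur.

248; no overflow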